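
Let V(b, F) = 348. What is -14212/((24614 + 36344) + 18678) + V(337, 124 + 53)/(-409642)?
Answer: -731193179/4077781289 ≈ -0.17931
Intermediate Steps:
-14212/((24614 + 36344) + 18678) + V(337, 124 + 53)/(-409642) = -14212/((24614 + 36344) + 18678) + 348/(-409642) = -14212/(60958 + 18678) + 348*(-1/409642) = -14212/79636 - 174/204821 = -14212*1/79636 - 174/204821 = -3553/19909 - 174/204821 = -731193179/4077781289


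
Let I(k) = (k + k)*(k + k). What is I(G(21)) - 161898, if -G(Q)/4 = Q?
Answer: -133674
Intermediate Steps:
G(Q) = -4*Q
I(k) = 4*k² (I(k) = (2*k)*(2*k) = 4*k²)
I(G(21)) - 161898 = 4*(-4*21)² - 161898 = 4*(-84)² - 161898 = 4*7056 - 161898 = 28224 - 161898 = -133674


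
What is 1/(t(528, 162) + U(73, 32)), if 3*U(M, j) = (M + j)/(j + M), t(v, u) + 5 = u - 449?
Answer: -3/875 ≈ -0.0034286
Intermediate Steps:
t(v, u) = -454 + u (t(v, u) = -5 + (u - 449) = -5 + (-449 + u) = -454 + u)
U(M, j) = ⅓ (U(M, j) = ((M + j)/(j + M))/3 = ((M + j)/(M + j))/3 = (⅓)*1 = ⅓)
1/(t(528, 162) + U(73, 32)) = 1/((-454 + 162) + ⅓) = 1/(-292 + ⅓) = 1/(-875/3) = -3/875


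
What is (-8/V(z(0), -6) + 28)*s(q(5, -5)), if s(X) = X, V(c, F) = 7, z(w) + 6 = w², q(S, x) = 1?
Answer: 188/7 ≈ 26.857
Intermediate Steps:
z(w) = -6 + w²
(-8/V(z(0), -6) + 28)*s(q(5, -5)) = (-8/7 + 28)*1 = (188/7)*1 = 188/7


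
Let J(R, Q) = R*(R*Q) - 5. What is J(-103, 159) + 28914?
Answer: 1715740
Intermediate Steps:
J(R, Q) = -5 + Q*R**2 (J(R, Q) = R*(Q*R) - 5 = Q*R**2 - 5 = -5 + Q*R**2)
J(-103, 159) + 28914 = (-5 + 159*(-103)**2) + 28914 = (-5 + 159*10609) + 28914 = (-5 + 1686831) + 28914 = 1686826 + 28914 = 1715740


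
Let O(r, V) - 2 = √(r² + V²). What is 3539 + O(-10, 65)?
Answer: 3541 + 5*√173 ≈ 3606.8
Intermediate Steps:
O(r, V) = 2 + √(V² + r²) (O(r, V) = 2 + √(r² + V²) = 2 + √(V² + r²))
3539 + O(-10, 65) = 3539 + (2 + √(65² + (-10)²)) = 3539 + (2 + √(4225 + 100)) = 3539 + (2 + √4325) = 3539 + (2 + 5*√173) = 3541 + 5*√173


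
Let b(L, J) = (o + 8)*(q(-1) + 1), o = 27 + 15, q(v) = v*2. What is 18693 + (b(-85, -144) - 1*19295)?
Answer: -652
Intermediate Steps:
q(v) = 2*v
o = 42
b(L, J) = -50 (b(L, J) = (42 + 8)*(2*(-1) + 1) = 50*(-2 + 1) = 50*(-1) = -50)
18693 + (b(-85, -144) - 1*19295) = 18693 + (-50 - 1*19295) = 18693 + (-50 - 19295) = 18693 - 19345 = -652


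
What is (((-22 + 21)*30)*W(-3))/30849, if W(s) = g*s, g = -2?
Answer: -60/10283 ≈ -0.0058349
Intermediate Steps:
W(s) = -2*s
(((-22 + 21)*30)*W(-3))/30849 = (((-22 + 21)*30)*(-2*(-3)))/30849 = (-1*30*6)*(1/30849) = -30*6*(1/30849) = -180*1/30849 = -60/10283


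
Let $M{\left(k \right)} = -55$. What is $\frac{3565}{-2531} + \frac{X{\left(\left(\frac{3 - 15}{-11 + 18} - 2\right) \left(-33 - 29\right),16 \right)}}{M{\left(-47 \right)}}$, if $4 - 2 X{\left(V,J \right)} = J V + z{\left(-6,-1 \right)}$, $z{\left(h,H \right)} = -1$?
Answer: $\frac{62445917}{1948870} \approx 32.042$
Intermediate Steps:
$X{\left(V,J \right)} = \frac{5}{2} - \frac{J V}{2}$ ($X{\left(V,J \right)} = 2 - \frac{J V - 1}{2} = 2 - \frac{-1 + J V}{2} = 2 - \left(- \frac{1}{2} + \frac{J V}{2}\right) = \frac{5}{2} - \frac{J V}{2}$)
$\frac{3565}{-2531} + \frac{X{\left(\left(\frac{3 - 15}{-11 + 18} - 2\right) \left(-33 - 29\right),16 \right)}}{M{\left(-47 \right)}} = \frac{3565}{-2531} + \frac{\frac{5}{2} - 8 \left(\frac{3 - 15}{-11 + 18} - 2\right) \left(-33 - 29\right)}{-55} = 3565 \left(- \frac{1}{2531}\right) + \left(\frac{5}{2} - 8 \left(- \frac{12}{7} - 2\right) \left(-62\right)\right) \left(- \frac{1}{55}\right) = - \frac{3565}{2531} + \left(\frac{5}{2} - 8 \left(\left(-12\right) \frac{1}{7} - 2\right) \left(-62\right)\right) \left(- \frac{1}{55}\right) = - \frac{3565}{2531} + \left(\frac{5}{2} - 8 \left(- \frac{12}{7} - 2\right) \left(-62\right)\right) \left(- \frac{1}{55}\right) = - \frac{3565}{2531} + \left(\frac{5}{2} - 8 \left(\left(- \frac{26}{7}\right) \left(-62\right)\right)\right) \left(- \frac{1}{55}\right) = - \frac{3565}{2531} + \left(\frac{5}{2} - 8 \cdot \frac{1612}{7}\right) \left(- \frac{1}{55}\right) = - \frac{3565}{2531} + \left(\frac{5}{2} - \frac{12896}{7}\right) \left(- \frac{1}{55}\right) = - \frac{3565}{2531} - - \frac{25757}{770} = - \frac{3565}{2531} + \frac{25757}{770} = \frac{62445917}{1948870}$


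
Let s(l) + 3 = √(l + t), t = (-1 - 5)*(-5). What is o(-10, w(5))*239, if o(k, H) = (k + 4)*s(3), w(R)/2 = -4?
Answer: 4302 - 1434*√33 ≈ -3935.7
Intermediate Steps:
w(R) = -8 (w(R) = 2*(-4) = -8)
t = 30 (t = -6*(-5) = 30)
s(l) = -3 + √(30 + l) (s(l) = -3 + √(l + 30) = -3 + √(30 + l))
o(k, H) = (-3 + √33)*(4 + k) (o(k, H) = (k + 4)*(-3 + √(30 + 3)) = (4 + k)*(-3 + √33) = (-3 + √33)*(4 + k))
o(-10, w(5))*239 = -(3 - √33)*(4 - 10)*239 = -1*(3 - √33)*(-6)*239 = (18 - 6*√33)*239 = 4302 - 1434*√33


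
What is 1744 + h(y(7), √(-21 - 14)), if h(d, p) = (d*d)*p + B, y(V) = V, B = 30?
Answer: 1774 + 49*I*√35 ≈ 1774.0 + 289.89*I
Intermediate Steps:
h(d, p) = 30 + p*d² (h(d, p) = (d*d)*p + 30 = d²*p + 30 = p*d² + 30 = 30 + p*d²)
1744 + h(y(7), √(-21 - 14)) = 1744 + (30 + √(-21 - 14)*7²) = 1744 + (30 + √(-35)*49) = 1744 + (30 + (I*√35)*49) = 1744 + (30 + 49*I*√35) = 1774 + 49*I*√35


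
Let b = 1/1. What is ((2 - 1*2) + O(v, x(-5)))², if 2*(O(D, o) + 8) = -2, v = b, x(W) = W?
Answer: 81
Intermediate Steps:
b = 1
v = 1
O(D, o) = -9 (O(D, o) = -8 + (½)*(-2) = -8 - 1 = -9)
((2 - 1*2) + O(v, x(-5)))² = ((2 - 1*2) - 9)² = ((2 - 2) - 9)² = (0 - 9)² = (-9)² = 81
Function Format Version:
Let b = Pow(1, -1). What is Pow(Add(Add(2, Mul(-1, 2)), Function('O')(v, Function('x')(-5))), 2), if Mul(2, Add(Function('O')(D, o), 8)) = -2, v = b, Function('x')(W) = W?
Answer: 81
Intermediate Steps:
b = 1
v = 1
Function('O')(D, o) = -9 (Function('O')(D, o) = Add(-8, Mul(Rational(1, 2), -2)) = Add(-8, -1) = -9)
Pow(Add(Add(2, Mul(-1, 2)), Function('O')(v, Function('x')(-5))), 2) = Pow(Add(Add(2, Mul(-1, 2)), -9), 2) = Pow(Add(Add(2, -2), -9), 2) = Pow(Add(0, -9), 2) = Pow(-9, 2) = 81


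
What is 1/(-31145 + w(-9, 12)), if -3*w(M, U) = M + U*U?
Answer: -1/31190 ≈ -3.2062e-5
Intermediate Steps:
w(M, U) = -M/3 - U**2/3 (w(M, U) = -(M + U*U)/3 = -(M + U**2)/3 = -M/3 - U**2/3)
1/(-31145 + w(-9, 12)) = 1/(-31145 + (-1/3*(-9) - 1/3*12**2)) = 1/(-31145 + (3 - 1/3*144)) = 1/(-31145 + (3 - 48)) = 1/(-31145 - 45) = 1/(-31190) = -1/31190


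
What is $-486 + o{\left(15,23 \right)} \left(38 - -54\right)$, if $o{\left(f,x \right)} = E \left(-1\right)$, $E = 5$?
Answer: $-946$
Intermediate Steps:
$o{\left(f,x \right)} = -5$ ($o{\left(f,x \right)} = 5 \left(-1\right) = -5$)
$-486 + o{\left(15,23 \right)} \left(38 - -54\right) = -486 - 5 \left(38 - -54\right) = -486 - 5 \left(38 + 54\right) = -486 - 460 = -946$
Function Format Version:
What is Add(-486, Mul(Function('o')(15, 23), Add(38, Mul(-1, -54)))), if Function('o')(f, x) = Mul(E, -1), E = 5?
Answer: -946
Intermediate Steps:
Function('o')(f, x) = -5 (Function('o')(f, x) = Mul(5, -1) = -5)
Add(-486, Mul(Function('o')(15, 23), Add(38, Mul(-1, -54)))) = Add(-486, Mul(-5, Add(38, Mul(-1, -54)))) = Add(-486, Mul(-5, Add(38, 54))) = Add(-486, Mul(-5, 92)) = Add(-486, -460) = -946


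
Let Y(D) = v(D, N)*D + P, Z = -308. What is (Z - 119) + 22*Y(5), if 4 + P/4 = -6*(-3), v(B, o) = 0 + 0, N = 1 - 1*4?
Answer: 805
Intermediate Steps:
N = -3 (N = 1 - 4 = -3)
v(B, o) = 0
P = 56 (P = -16 + 4*(-6*(-3)) = -16 + 4*(-3*(-6)) = -16 + 4*18 = -16 + 72 = 56)
Y(D) = 56 (Y(D) = 0*D + 56 = 0 + 56 = 56)
(Z - 119) + 22*Y(5) = (-308 - 119) + 22*56 = -427 + 1232 = 805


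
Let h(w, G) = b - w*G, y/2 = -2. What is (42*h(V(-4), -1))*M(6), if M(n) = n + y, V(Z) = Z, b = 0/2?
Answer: -336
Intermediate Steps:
b = 0 (b = 0*(½) = 0)
y = -4 (y = 2*(-2) = -4)
h(w, G) = -G*w (h(w, G) = 0 - w*G = 0 - G*w = -G*w)
M(n) = -4 + n (M(n) = n - 4 = -4 + n)
(42*h(V(-4), -1))*M(6) = (42*(-1*(-1)*(-4)))*(-4 + 6) = (42*(-4))*2 = -168*2 = -336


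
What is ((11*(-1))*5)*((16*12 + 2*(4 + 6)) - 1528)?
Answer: 72380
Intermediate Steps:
((11*(-1))*5)*((16*12 + 2*(4 + 6)) - 1528) = (-11*5)*((192 + 2*10) - 1528) = -55*((192 + 20) - 1528) = -55*(212 - 1528) = -55*(-1316) = 72380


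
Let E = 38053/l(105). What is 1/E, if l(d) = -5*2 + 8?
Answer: -2/38053 ≈ -5.2558e-5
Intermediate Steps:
l(d) = -2 (l(d) = -10 + 8 = -2)
E = -38053/2 (E = 38053/(-2) = 38053*(-1/2) = -38053/2 ≈ -19027.)
1/E = 1/(-38053/2) = -2/38053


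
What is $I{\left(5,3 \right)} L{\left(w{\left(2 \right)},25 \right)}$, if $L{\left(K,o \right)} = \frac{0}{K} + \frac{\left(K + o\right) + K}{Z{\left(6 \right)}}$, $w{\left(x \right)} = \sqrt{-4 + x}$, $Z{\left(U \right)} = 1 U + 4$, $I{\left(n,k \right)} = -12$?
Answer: $-30 - \frac{12 i \sqrt{2}}{5} \approx -30.0 - 3.3941 i$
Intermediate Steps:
$Z{\left(U \right)} = 4 + U$ ($Z{\left(U \right)} = U + 4 = 4 + U$)
$L{\left(K,o \right)} = \frac{K}{5} + \frac{o}{10}$ ($L{\left(K,o \right)} = \frac{0}{K} + \frac{\left(K + o\right) + K}{4 + 6} = 0 + \frac{o + 2 K}{10} = 0 + \left(o + 2 K\right) \frac{1}{10} = 0 + \left(\frac{K}{5} + \frac{o}{10}\right) = \frac{K}{5} + \frac{o}{10}$)
$I{\left(5,3 \right)} L{\left(w{\left(2 \right)},25 \right)} = - 12 \left(\frac{\sqrt{-4 + 2}}{5} + \frac{1}{10} \cdot 25\right) = - 12 \left(\frac{\sqrt{-2}}{5} + \frac{5}{2}\right) = - 12 \left(\frac{i \sqrt{2}}{5} + \frac{5}{2}\right) = - 12 \left(\frac{5}{2} + \frac{i \sqrt{2}}{5}\right) = -30 - \frac{12 i \sqrt{2}}{5}$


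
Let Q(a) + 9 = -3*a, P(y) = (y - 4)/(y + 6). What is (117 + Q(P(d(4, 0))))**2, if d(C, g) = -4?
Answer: 14400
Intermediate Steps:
P(y) = (-4 + y)/(6 + y)
Q(a) = -9 - 3*a
(117 + Q(P(d(4, 0))))**2 = (117 + (-9 - 3*(-4 - 4)/(6 - 4)))**2 = (117 + (-9 - 3*(-8)/2))**2 = (117 + (-9 - 3*(-4)))**2 = (117 + (-9 + 12))**2 = (117 + 3)**2 = 120**2 = 14400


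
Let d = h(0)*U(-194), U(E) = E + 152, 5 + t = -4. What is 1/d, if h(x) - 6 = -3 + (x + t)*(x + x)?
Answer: -1/126 ≈ -0.0079365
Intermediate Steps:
t = -9 (t = -5 - 4 = -9)
U(E) = 152 + E
h(x) = 3 + 2*x*(-9 + x) (h(x) = 6 + (-3 + (x - 9)*(x + x)) = 6 + (-3 + (-9 + x)*(2*x)) = 6 + (-3 + 2*x*(-9 + x)) = 3 + 2*x*(-9 + x))
d = -126 (d = (3 - 18*0 + 2*0**2)*(152 - 194) = (3 + 0 + 2*0)*(-42) = (3 + 0 + 0)*(-42) = 3*(-42) = -126)
1/d = 1/(-126) = -1/126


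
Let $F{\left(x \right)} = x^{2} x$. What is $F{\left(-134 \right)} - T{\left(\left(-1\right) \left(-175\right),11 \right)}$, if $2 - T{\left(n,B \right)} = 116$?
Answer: $-2405990$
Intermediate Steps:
$F{\left(x \right)} = x^{3}$
$T{\left(n,B \right)} = -114$ ($T{\left(n,B \right)} = 2 - 116 = -114$)
$F{\left(-134 \right)} - T{\left(\left(-1\right) \left(-175\right),11 \right)} = \left(-134\right)^{3} - -114 = -2406104 + 114 = -2405990$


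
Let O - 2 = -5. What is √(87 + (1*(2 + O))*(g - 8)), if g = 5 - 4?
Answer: √94 ≈ 9.6954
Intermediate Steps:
O = -3 (O = 2 - 5 = -3)
g = 1
√(87 + (1*(2 + O))*(g - 8)) = √(87 + (1*(2 - 3))*(1 - 8)) = √(87 + (1*(-1))*(-7)) = √(87 - 1*(-7)) = √(87 + 7) = √94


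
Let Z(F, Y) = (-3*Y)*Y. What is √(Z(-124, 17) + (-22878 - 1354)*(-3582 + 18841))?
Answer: I*√369756955 ≈ 19229.0*I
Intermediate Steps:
Z(F, Y) = -3*Y²
√(Z(-124, 17) + (-22878 - 1354)*(-3582 + 18841)) = √(-3*17² + (-22878 - 1354)*(-3582 + 18841)) = √(-3*289 - 24232*15259) = √(-867 - 369756088) = √(-369756955) = I*√369756955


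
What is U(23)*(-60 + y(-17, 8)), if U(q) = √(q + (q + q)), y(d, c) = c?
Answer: -52*√69 ≈ -431.94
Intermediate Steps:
U(q) = √3*√q (U(q) = √(q + 2*q) = √(3*q) = √3*√q)
U(23)*(-60 + y(-17, 8)) = (√3*√23)*(-60 + 8) = √69*(-52) = -52*√69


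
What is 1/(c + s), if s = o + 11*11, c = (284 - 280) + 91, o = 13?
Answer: 1/229 ≈ 0.0043668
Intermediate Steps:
c = 95 (c = 4 + 91 = 95)
s = 134 (s = 13 + 11*11 = 13 + 121 = 134)
1/(c + s) = 1/(95 + 134) = 1/229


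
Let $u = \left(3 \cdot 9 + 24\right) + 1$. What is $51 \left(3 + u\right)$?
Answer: $2805$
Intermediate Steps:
$u = 52$ ($u = \left(27 + 24\right) + 1 = 51 + 1 = 52$)
$51 \left(3 + u\right) = 51 \left(3 + 52\right) = 51 \cdot 55 = 2805$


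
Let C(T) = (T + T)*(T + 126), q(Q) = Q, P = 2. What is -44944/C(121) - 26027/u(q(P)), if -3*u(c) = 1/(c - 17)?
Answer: -35004125177/29887 ≈ -1.1712e+6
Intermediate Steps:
u(c) = -1/(3*(-17 + c)) (u(c) = -1/(3*(c - 17)) = -1/(3*(-17 + c)))
C(T) = 2*T*(126 + T) (C(T) = (2*T)*(126 + T) = 2*T*(126 + T))
-44944/C(121) - 26027/u(q(P)) = -44944*1/(242*(126 + 121)) - 26027/((-1/(-51 + 3*2))) = -44944/(2*121*247) - 26027/((-1/(-51 + 6))) = -44944/59774 - 26027/((-1/(-45))) = -44944*1/59774 - 26027/((-1*(-1/45))) = -22472/29887 - 26027/1/45 = -22472/29887 - 26027*45 = -22472/29887 - 1171215 = -35004125177/29887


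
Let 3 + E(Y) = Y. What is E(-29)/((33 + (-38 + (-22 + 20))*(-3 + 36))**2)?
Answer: -32/1656369 ≈ -1.9319e-5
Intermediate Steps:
E(Y) = -3 + Y
E(-29)/((33 + (-38 + (-22 + 20))*(-3 + 36))**2) = (-3 - 29)/((33 + (-38 + (-22 + 20))*(-3 + 36))**2) = -32/(33 + (-38 - 2)*33)**2 = -32/(33 - 40*33)**2 = -32/(33 - 1320)**2 = -32/((-1287)**2) = -32/1656369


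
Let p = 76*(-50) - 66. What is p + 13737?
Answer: 9871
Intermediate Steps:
p = -3866 (p = -3800 - 66 = -3866)
p + 13737 = -3866 + 13737 = 9871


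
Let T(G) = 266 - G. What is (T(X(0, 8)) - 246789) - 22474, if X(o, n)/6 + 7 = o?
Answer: -268955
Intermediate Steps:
X(o, n) = -42 + 6*o
(T(X(0, 8)) - 246789) - 22474 = ((266 - (-42 + 6*0)) - 246789) - 22474 = ((266 - (-42 + 0)) - 246789) - 22474 = ((266 - 1*(-42)) - 246789) - 22474 = ((266 + 42) - 246789) - 22474 = (308 - 246789) - 22474 = -246481 - 22474 = -268955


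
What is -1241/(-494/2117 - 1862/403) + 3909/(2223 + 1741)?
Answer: 1053278277187/4103667576 ≈ 256.67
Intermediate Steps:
-1241/(-494/2117 - 1862/403) + 3909/(2223 + 1741) = -1241/(-494*1/2117 - 1862*1/403) + 3909/3964 = -1241/(-494/2117 - 1862/403) + 3909*(1/3964) = -1241/(-4140936/853151) + 3909/3964 = -1241*(-853151/4140936) + 3909/3964 = 1058760391/4140936 + 3909/3964 = 1053278277187/4103667576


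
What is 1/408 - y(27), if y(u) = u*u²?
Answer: -8030663/408 ≈ -19683.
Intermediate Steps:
y(u) = u³
1/408 - y(27) = 1/408 - 1*27³ = 1/408 - 1*19683 = 1/408 - 19683 = -8030663/408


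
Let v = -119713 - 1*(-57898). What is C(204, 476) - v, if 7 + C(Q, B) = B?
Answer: 62284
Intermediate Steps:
C(Q, B) = -7 + B
v = -61815 (v = -119713 + 57898 = -61815)
C(204, 476) - v = (-7 + 476) - 1*(-61815) = 469 + 61815 = 62284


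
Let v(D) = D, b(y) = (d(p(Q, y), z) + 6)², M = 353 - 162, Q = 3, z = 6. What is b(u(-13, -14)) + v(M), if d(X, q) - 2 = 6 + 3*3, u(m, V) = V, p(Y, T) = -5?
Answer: 720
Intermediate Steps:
d(X, q) = 17 (d(X, q) = 2 + (6 + 3*3) = 2 + (6 + 9) = 2 + 15 = 17)
M = 191
b(y) = 529 (b(y) = (17 + 6)² = 23² = 529)
b(u(-13, -14)) + v(M) = 529 + 191 = 720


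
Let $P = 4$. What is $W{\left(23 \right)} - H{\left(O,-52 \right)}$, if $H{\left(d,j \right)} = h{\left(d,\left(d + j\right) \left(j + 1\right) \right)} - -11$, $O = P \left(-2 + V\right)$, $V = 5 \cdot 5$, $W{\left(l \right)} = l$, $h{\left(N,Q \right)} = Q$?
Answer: $2052$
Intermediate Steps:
$V = 25$
$O = 92$ ($O = 4 \left(-2 + 25\right) = 4 \cdot 23 = 92$)
$H{\left(d,j \right)} = 11 + \left(1 + j\right) \left(d + j\right)$ ($H{\left(d,j \right)} = \left(d + j\right) \left(j + 1\right) - -11 = \left(d + j\right) \left(1 + j\right) + 11 = \left(1 + j\right) \left(d + j\right) + 11 = 11 + \left(1 + j\right) \left(d + j\right)$)
$W{\left(23 \right)} - H{\left(O,-52 \right)} = 23 - \left(11 + 92 - 52 + \left(-52\right)^{2} + 92 \left(-52\right)\right) = 23 - \left(11 + 92 - 52 + 2704 - 4784\right) = 23 - -2029 = 23 + 2029 = 2052$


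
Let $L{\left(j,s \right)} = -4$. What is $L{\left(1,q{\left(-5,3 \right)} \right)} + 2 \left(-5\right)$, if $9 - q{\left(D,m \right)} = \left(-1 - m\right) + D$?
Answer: $-14$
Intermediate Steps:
$q{\left(D,m \right)} = 10 + m - D$ ($q{\left(D,m \right)} = 9 - \left(\left(-1 - m\right) + D\right) = 9 - \left(-1 + D - m\right) = 9 + \left(1 + m - D\right) = 10 + m - D$)
$L{\left(1,q{\left(-5,3 \right)} \right)} + 2 \left(-5\right) = -4 + 2 \left(-5\right) = -4 - 10 = -14$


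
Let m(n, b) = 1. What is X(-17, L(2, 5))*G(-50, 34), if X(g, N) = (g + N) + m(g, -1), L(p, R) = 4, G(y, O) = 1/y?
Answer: 6/25 ≈ 0.24000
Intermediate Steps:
X(g, N) = 1 + N + g (X(g, N) = (g + N) + 1 = (N + g) + 1 = 1 + N + g)
X(-17, L(2, 5))*G(-50, 34) = (1 + 4 - 17)/(-50) = -12*(-1/50) = 6/25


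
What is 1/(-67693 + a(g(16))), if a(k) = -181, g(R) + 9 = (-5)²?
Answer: -1/67874 ≈ -1.4733e-5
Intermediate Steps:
g(R) = 16 (g(R) = -9 + (-5)² = -9 + 25 = 16)
1/(-67693 + a(g(16))) = 1/(-67693 - 181) = 1/(-67874) = -1/67874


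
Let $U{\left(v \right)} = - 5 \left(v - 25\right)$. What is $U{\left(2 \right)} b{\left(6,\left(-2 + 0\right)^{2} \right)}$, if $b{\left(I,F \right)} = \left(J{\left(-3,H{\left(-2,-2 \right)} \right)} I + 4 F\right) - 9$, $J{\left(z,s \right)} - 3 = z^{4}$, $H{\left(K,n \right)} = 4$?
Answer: $58765$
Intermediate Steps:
$J{\left(z,s \right)} = 3 + z^{4}$
$b{\left(I,F \right)} = -9 + 4 F + 84 I$ ($b{\left(I,F \right)} = \left(\left(3 + \left(-3\right)^{4}\right) I + 4 F\right) - 9 = \left(\left(3 + 81\right) I + 4 F\right) - 9 = \left(84 I + 4 F\right) - 9 = \left(4 F + 84 I\right) - 9 = -9 + 4 F + 84 I$)
$U{\left(v \right)} = 125 - 5 v$ ($U{\left(v \right)} = - 5 \left(-25 + v\right) = 125 - 5 v$)
$U{\left(2 \right)} b{\left(6,\left(-2 + 0\right)^{2} \right)} = \left(125 - 10\right) \left(-9 + 4 \left(-2 + 0\right)^{2} + 84 \cdot 6\right) = \left(125 - 10\right) \left(-9 + 4 \left(-2\right)^{2} + 504\right) = 115 \left(-9 + 4 \cdot 4 + 504\right) = 115 \left(-9 + 16 + 504\right) = 115 \cdot 511 = 58765$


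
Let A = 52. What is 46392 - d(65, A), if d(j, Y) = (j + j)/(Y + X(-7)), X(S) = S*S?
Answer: 4685462/101 ≈ 46391.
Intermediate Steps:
X(S) = S²
d(j, Y) = 2*j/(49 + Y) (d(j, Y) = (j + j)/(Y + (-7)²) = (2*j)/(Y + 49) = (2*j)/(49 + Y) = 2*j/(49 + Y))
46392 - d(65, A) = 46392 - 2*65/(49 + 52) = 46392 - 2*65/101 = 46392 - 1*130/101 = 46392 - 130/101 = 4685462/101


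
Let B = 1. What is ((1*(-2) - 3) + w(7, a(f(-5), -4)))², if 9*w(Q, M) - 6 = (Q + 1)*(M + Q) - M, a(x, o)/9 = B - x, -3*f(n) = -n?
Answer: 34225/81 ≈ 422.53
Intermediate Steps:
f(n) = n/3 (f(n) = -(-1)*n/3 = n/3)
a(x, o) = 9 - 9*x (a(x, o) = 9*(1 - x) = 9 - 9*x)
w(Q, M) = ⅔ - M/9 + (1 + Q)*(M + Q)/9 (w(Q, M) = ⅔ + ((Q + 1)*(M + Q) - M)/9 = ⅔ + ((1 + Q)*(M + Q) - M)/9 = ⅔ + (-M + (1 + Q)*(M + Q))/9 = ⅔ + (-M/9 + (1 + Q)*(M + Q)/9) = ⅔ - M/9 + (1 + Q)*(M + Q)/9)
((1*(-2) - 3) + w(7, a(f(-5), -4)))² = ((1*(-2) - 3) + (⅔ + (⅑)*7 + (⅑)*7² + (⅑)*(9 - 3*(-5))*7))² = ((-2 - 3) + (⅔ + 7/9 + (⅑)*49 + (⅑)*(9 - 9*(-5/3))*7))² = (-5 + (⅔ + 7/9 + 49/9 + (⅑)*(9 + 15)*7))² = (-5 + (⅔ + 7/9 + 49/9 + (⅑)*24*7))² = (-5 + (⅔ + 7/9 + 49/9 + 56/3))² = (-5 + 230/9)² = (185/9)² = 34225/81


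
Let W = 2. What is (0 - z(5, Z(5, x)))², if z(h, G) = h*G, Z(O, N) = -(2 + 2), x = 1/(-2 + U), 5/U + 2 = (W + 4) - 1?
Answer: 400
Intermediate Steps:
U = 5/3 (U = 5/(-2 + ((2 + 4) - 1)) = 5/(-2 + (6 - 1)) = 5/(-2 + 5) = 5/3 ≈ 1.6667)
x = -3 (x = 1/(-2 + 5/3) = 1/(-⅓) = -3)
Z(O, N) = -4 (Z(O, N) = -1*4 = -4)
z(h, G) = G*h
(0 - z(5, Z(5, x)))² = (0 - (-4)*5)² = (0 - 1*(-20))² = (0 + 20)² = 20² = 400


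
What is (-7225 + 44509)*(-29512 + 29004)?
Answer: -18940272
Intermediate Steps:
(-7225 + 44509)*(-29512 + 29004) = 37284*(-508) = -18940272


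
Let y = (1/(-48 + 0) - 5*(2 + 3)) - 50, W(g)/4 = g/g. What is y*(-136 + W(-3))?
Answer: 39611/4 ≈ 9902.8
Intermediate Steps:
W(g) = 4 (W(g) = 4*(g/g) = 4*1 = 4)
y = -3601/48 (y = (1/(-48) - 5*5) - 50 = (-1/48 - 25) - 50 = -1201/48 - 50 = -3601/48 ≈ -75.021)
y*(-136 + W(-3)) = -3601*(-136 + 4)/48 = -3601/48*(-132) = 39611/4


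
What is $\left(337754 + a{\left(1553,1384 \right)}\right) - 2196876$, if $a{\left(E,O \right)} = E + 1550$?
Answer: $-1856019$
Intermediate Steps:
$a{\left(E,O \right)} = 1550 + E$
$\left(337754 + a{\left(1553,1384 \right)}\right) - 2196876 = \left(337754 + \left(1550 + 1553\right)\right) - 2196876 = \left(337754 + 3103\right) - 2196876 = 340857 - 2196876 = -1856019$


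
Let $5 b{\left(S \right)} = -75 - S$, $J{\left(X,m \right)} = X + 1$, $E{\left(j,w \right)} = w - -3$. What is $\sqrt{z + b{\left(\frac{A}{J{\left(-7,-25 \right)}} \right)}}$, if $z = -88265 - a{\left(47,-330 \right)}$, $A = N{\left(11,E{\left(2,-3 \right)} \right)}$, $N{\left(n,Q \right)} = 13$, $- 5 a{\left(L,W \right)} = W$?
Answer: $\frac{i \sqrt{79511010}}{30} \approx 297.23 i$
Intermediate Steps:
$a{\left(L,W \right)} = - \frac{W}{5}$
$E{\left(j,w \right)} = 3 + w$ ($E{\left(j,w \right)} = w + 3 = 3 + w$)
$J{\left(X,m \right)} = 1 + X$
$A = 13$
$z = -88331$ ($z = -88265 - \left(- \frac{1}{5}\right) \left(-330\right) = -88265 - 66 = -88331$)
$b{\left(S \right)} = -15 - \frac{S}{5}$ ($b{\left(S \right)} = \frac{-75 - S}{5} = -15 - \frac{S}{5}$)
$\sqrt{z + b{\left(\frac{A}{J{\left(-7,-25 \right)}} \right)}} = \sqrt{-88331 - \left(15 + \frac{13 \frac{1}{1 - 7}}{5}\right)} = \sqrt{-88331 - \left(15 + \frac{13 \frac{1}{-6}}{5}\right)} = \sqrt{-88331 - \left(15 + \frac{13 \left(- \frac{1}{6}\right)}{5}\right)} = \sqrt{-88331 - \frac{437}{30}} = \sqrt{- \frac{2650367}{30}} = \frac{i \sqrt{79511010}}{30}$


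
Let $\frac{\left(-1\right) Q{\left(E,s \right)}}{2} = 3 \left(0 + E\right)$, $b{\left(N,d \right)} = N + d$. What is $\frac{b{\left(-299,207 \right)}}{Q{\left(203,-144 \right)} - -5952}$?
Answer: $- \frac{46}{2367} \approx -0.019434$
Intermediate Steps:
$Q{\left(E,s \right)} = - 6 E$ ($Q{\left(E,s \right)} = - 2 \cdot 3 \left(0 + E\right) = - 2 \cdot 3 E = - 6 E$)
$\frac{b{\left(-299,207 \right)}}{Q{\left(203,-144 \right)} - -5952} = \frac{-299 + 207}{\left(-6\right) 203 - -5952} = - \frac{92}{-1218 + 5952} = - \frac{92}{4734} = \left(-92\right) \frac{1}{4734} = - \frac{46}{2367}$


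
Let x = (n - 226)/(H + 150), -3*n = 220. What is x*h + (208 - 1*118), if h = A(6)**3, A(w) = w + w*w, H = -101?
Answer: -452502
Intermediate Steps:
n = -220/3 (n = -1/3*220 = -220/3 ≈ -73.333)
A(w) = w + w**2
x = -898/147 (x = (-220/3 - 226)/(-101 + 150) = -898/3/49 = -898/3*1/49 = -898/147 ≈ -6.1088)
h = 74088 (h = (6*(1 + 6))**3 = (6*7)**3 = 42**3 = 74088)
x*h + (208 - 1*118) = -898/147*74088 + (208 - 1*118) = -452592 + (208 - 118) = -452592 + 90 = -452502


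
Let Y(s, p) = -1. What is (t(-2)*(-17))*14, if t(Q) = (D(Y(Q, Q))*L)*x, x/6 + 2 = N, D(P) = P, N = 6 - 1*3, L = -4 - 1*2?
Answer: -8568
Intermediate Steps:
L = -6 (L = -4 - 2 = -6)
N = 3 (N = 6 - 3 = 3)
x = 6 (x = -12 + 6*3 = -12 + 18 = 6)
t(Q) = 36 (t(Q) = -1*(-6)*6 = 6*6 = 36)
(t(-2)*(-17))*14 = (36*(-17))*14 = -612*14 = -8568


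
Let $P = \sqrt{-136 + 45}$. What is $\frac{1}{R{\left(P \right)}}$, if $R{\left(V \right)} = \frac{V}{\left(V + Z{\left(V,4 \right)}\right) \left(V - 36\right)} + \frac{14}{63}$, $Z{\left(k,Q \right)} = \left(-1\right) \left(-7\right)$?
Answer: $\frac{9567}{2009} + \frac{81 i \sqrt{91}}{2009} \approx 4.7621 + 0.38461 i$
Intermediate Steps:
$Z{\left(k,Q \right)} = 7$
$P = i \sqrt{91}$ ($P = \sqrt{-91} = i \sqrt{91} \approx 9.5394 i$)
$R{\left(V \right)} = \frac{2}{9} + \frac{V}{\left(-36 + V\right) \left(7 + V\right)}$ ($R{\left(V \right)} = \frac{V}{\left(V + 7\right) \left(V - 36\right)} + \frac{14}{63} = \frac{V}{\left(7 + V\right) \left(-36 + V\right)} + 14 \cdot \frac{1}{63} = \frac{V}{\left(-36 + V\right) \left(7 + V\right)} + \frac{2}{9} = \frac{2}{9} + \frac{V}{\left(-36 + V\right) \left(7 + V\right)}$)
$\frac{1}{R{\left(P \right)}} = \frac{1}{\frac{1}{9} \frac{1}{-252 + \left(i \sqrt{91}\right)^{2} - 29 i \sqrt{91}} \left(-504 - 49 i \sqrt{91} + 2 \left(i \sqrt{91}\right)^{2}\right)} = \frac{1}{\frac{1}{9} \frac{1}{-252 - 91 - 29 i \sqrt{91}} \left(-504 - 49 i \sqrt{91} + 2 \left(-91\right)\right)} = \frac{1}{\frac{1}{9} \frac{1}{-343 - 29 i \sqrt{91}} \left(-504 - 49 i \sqrt{91} - 182\right)} = \frac{1}{\frac{1}{9} \frac{1}{-343 - 29 i \sqrt{91}} \left(-686 - 49 i \sqrt{91}\right)} = \frac{9 \left(-343 - 29 i \sqrt{91}\right)}{-686 - 49 i \sqrt{91}}$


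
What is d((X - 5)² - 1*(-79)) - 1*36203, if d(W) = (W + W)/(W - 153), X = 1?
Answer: -1049982/29 ≈ -36206.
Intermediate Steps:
d(W) = 2*W/(-153 + W) (d(W) = (2*W)/(-153 + W) = 2*W/(-153 + W))
d((X - 5)² - 1*(-79)) - 1*36203 = 2*((1 - 5)² - 1*(-79))/(-153 + ((1 - 5)² - 1*(-79))) - 1*36203 = 2*((-4)² + 79)/(-153 + ((-4)² + 79)) - 36203 = 2*(16 + 79)/(-153 + (16 + 79)) - 36203 = 2*95/(-153 + 95) - 36203 = 2*95/(-58) - 36203 = 2*95*(-1/58) - 36203 = -95/29 - 36203 = -1049982/29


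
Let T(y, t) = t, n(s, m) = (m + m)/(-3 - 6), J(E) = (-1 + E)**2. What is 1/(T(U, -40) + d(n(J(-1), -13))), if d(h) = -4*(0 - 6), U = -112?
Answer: -1/16 ≈ -0.062500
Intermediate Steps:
n(s, m) = -2*m/9 (n(s, m) = (2*m)/(-9) = (2*m)*(-1/9) = -2*m/9)
d(h) = 24 (d(h) = -4*(-6) = 24)
1/(T(U, -40) + d(n(J(-1), -13))) = 1/(-40 + 24) = 1/(-16) = -1/16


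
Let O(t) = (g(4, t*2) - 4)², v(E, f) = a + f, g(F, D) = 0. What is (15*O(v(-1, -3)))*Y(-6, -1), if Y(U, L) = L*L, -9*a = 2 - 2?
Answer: 240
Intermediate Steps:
a = 0 (a = -(2 - 2)/9 = -⅑*0 = 0)
v(E, f) = f (v(E, f) = 0 + f = f)
Y(U, L) = L²
O(t) = 16 (O(t) = (0 - 4)² = (-4)² = 16)
(15*O(v(-1, -3)))*Y(-6, -1) = (15*16)*(-1)² = 240*1 = 240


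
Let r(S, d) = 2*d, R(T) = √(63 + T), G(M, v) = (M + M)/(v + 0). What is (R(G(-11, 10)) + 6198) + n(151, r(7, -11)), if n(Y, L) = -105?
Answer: 6093 + 4*√95/5 ≈ 6100.8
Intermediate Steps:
G(M, v) = 2*M/v (G(M, v) = (2*M)/v = 2*M/v)
(R(G(-11, 10)) + 6198) + n(151, r(7, -11)) = (√(63 + 2*(-11)/10) + 6198) - 105 = (√(63 + 2*(-11)*(⅒)) + 6198) - 105 = (√(63 - 11/5) + 6198) - 105 = (√(304/5) + 6198) - 105 = (4*√95/5 + 6198) - 105 = (6198 + 4*√95/5) - 105 = 6093 + 4*√95/5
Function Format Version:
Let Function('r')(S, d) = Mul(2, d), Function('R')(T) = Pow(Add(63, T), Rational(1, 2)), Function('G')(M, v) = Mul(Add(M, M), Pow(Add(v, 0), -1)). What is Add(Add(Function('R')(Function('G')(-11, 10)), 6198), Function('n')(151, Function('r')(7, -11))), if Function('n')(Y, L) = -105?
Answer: Add(6093, Mul(Rational(4, 5), Pow(95, Rational(1, 2)))) ≈ 6100.8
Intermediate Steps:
Function('G')(M, v) = Mul(2, M, Pow(v, -1)) (Function('G')(M, v) = Mul(Mul(2, M), Pow(v, -1)) = Mul(2, M, Pow(v, -1)))
Add(Add(Function('R')(Function('G')(-11, 10)), 6198), Function('n')(151, Function('r')(7, -11))) = Add(Add(Pow(Add(63, Mul(2, -11, Pow(10, -1))), Rational(1, 2)), 6198), -105) = Add(Add(Pow(Add(63, Mul(2, -11, Rational(1, 10))), Rational(1, 2)), 6198), -105) = Add(Add(Pow(Add(63, Rational(-11, 5)), Rational(1, 2)), 6198), -105) = Add(Add(Pow(Rational(304, 5), Rational(1, 2)), 6198), -105) = Add(Add(Mul(Rational(4, 5), Pow(95, Rational(1, 2))), 6198), -105) = Add(Add(6198, Mul(Rational(4, 5), Pow(95, Rational(1, 2)))), -105) = Add(6093, Mul(Rational(4, 5), Pow(95, Rational(1, 2))))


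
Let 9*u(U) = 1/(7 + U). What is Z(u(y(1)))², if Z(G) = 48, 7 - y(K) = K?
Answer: 2304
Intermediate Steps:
y(K) = 7 - K
u(U) = 1/(9*(7 + U))
Z(u(y(1)))² = 48² = 2304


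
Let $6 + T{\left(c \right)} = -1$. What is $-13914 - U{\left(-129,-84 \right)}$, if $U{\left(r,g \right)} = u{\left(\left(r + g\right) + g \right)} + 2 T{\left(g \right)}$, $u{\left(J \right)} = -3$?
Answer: $-13897$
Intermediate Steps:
$T{\left(c \right)} = -7$ ($T{\left(c \right)} = -6 - 1 = -7$)
$U{\left(r,g \right)} = -17$ ($U{\left(r,g \right)} = -3 + 2 \left(-7\right) = -3 - 14 = -17$)
$-13914 - U{\left(-129,-84 \right)} = -13914 - -17 = -13914 + 17 = -13897$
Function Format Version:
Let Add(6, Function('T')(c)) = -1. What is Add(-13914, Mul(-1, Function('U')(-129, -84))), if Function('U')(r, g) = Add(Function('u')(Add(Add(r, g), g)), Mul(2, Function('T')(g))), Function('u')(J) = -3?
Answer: -13897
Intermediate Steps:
Function('T')(c) = -7 (Function('T')(c) = Add(-6, -1) = -7)
Function('U')(r, g) = -17 (Function('U')(r, g) = Add(-3, Mul(2, -7)) = Add(-3, -14) = -17)
Add(-13914, Mul(-1, Function('U')(-129, -84))) = Add(-13914, Mul(-1, -17)) = Add(-13914, 17) = -13897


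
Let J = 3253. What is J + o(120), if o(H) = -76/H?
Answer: 97571/30 ≈ 3252.4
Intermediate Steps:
J + o(120) = 3253 - 76/120 = 3253 - 76*1/120 = 3253 - 19/30 = 97571/30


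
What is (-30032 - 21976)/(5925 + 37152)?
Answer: -17336/14359 ≈ -1.2073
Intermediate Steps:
(-30032 - 21976)/(5925 + 37152) = -52008/43077 = -52008*1/43077 = -17336/14359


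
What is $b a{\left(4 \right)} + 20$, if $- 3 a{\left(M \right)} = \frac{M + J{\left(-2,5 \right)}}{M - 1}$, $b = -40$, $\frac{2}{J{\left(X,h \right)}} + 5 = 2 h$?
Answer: $\frac{356}{9} \approx 39.556$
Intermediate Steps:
$J{\left(X,h \right)} = \frac{2}{-5 + 2 h}$
$a{\left(M \right)} = - \frac{\frac{2}{5} + M}{3 \left(-1 + M\right)}$ ($a{\left(M \right)} = - \frac{\left(M + \frac{2}{-5 + 2 \cdot 5}\right) \frac{1}{M - 1}}{3} = - \frac{\left(M + \frac{2}{-5 + 10}\right) \frac{1}{-1 + M}}{3} = - \frac{\left(M + \frac{2}{5}\right) \frac{1}{-1 + M}}{3} = - \frac{\left(\frac{2}{5} + M\right) \frac{1}{-1 + M}}{3} = - \frac{\frac{1}{-1 + M} \left(\frac{2}{5} + M\right)}{3} = - \frac{\frac{2}{5} + M}{3 \left(-1 + M\right)}$)
$b a{\left(4 \right)} + 20 = - 40 \frac{-2 - 20}{15 \left(-1 + 4\right)} + 20 = - 40 \frac{-2 - 20}{15 \cdot 3} + 20 = - 40 \cdot \frac{1}{15} \cdot \frac{1}{3} \left(-22\right) + 20 = \left(-40\right) \left(- \frac{22}{45}\right) + 20 = \frac{176}{9} + 20 = \frac{356}{9}$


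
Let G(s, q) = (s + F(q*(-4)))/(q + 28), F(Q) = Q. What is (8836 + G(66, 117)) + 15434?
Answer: 3518748/145 ≈ 24267.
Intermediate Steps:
G(s, q) = (s - 4*q)/(28 + q) (G(s, q) = (s + q*(-4))/(q + 28) = (s - 4*q)/(28 + q))
(8836 + G(66, 117)) + 15434 = (8836 + (66 - 4*117)/(28 + 117)) + 15434 = (8836 + (66 - 468)/145) + 15434 = (8836 + (1/145)*(-402)) + 15434 = (8836 - 402/145) + 15434 = 1280818/145 + 15434 = 3518748/145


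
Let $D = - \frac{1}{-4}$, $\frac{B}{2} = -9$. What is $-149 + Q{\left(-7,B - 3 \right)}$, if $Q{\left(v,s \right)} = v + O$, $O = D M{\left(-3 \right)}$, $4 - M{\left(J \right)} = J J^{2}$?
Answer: $- \frac{593}{4} \approx -148.25$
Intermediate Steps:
$B = -18$ ($B = 2 \left(-9\right) = -18$)
$M{\left(J \right)} = 4 - J^{3}$ ($M{\left(J \right)} = 4 - J J^{2} = 4 - J^{3}$)
$D = \frac{1}{4}$ ($D = \left(-1\right) \left(- \frac{1}{4}\right) = \frac{1}{4} \approx 0.25$)
$O = \frac{31}{4}$ ($O = \frac{4 - \left(-3\right)^{3}}{4} = \frac{4 - -27}{4} = \frac{4 + 27}{4} = \frac{1}{4} \cdot 31 = \frac{31}{4} \approx 7.75$)
$Q{\left(v,s \right)} = \frac{31}{4} + v$ ($Q{\left(v,s \right)} = v + \frac{31}{4} = \frac{31}{4} + v$)
$-149 + Q{\left(-7,B - 3 \right)} = -149 + \left(\frac{31}{4} - 7\right) = -149 + \frac{3}{4} = - \frac{593}{4}$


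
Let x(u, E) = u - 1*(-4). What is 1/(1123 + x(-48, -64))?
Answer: 1/1079 ≈ 0.00092678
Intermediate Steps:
x(u, E) = 4 + u (x(u, E) = u + 4 = 4 + u)
1/(1123 + x(-48, -64)) = 1/(1123 + (4 - 48)) = 1/(1123 - 44) = 1/1079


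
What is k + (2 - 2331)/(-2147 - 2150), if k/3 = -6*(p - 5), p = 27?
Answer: -1699283/4297 ≈ -395.46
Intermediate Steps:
k = -396 (k = 3*(-6*(27 - 5)) = 3*(-6*22) = 3*(-132) = -396)
k + (2 - 2331)/(-2147 - 2150) = -396 + (2 - 2331)/(-2147 - 2150) = -396 - 2329/(-4297) = -396 - 2329*(-1/4297) = -396 + 2329/4297 = -1699283/4297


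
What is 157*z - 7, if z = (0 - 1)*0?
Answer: -7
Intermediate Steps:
z = 0 (z = -1*0 = 0)
157*z - 7 = 157*0 - 7 = 0 - 7 = -7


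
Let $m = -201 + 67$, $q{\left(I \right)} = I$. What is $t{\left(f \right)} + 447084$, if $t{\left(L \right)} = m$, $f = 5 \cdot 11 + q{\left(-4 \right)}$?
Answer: $446950$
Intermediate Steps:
$f = 51$ ($f = 5 \cdot 11 - 4 = 55 - 4 = 51$)
$m = -134$
$t{\left(L \right)} = -134$
$t{\left(f \right)} + 447084 = -134 + 447084 = 446950$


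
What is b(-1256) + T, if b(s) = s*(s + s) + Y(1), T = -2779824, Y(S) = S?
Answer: 375249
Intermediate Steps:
b(s) = 1 + 2*s² (b(s) = s*(s + s) + 1 = s*(2*s) + 1 = 2*s² + 1 = 1 + 2*s²)
b(-1256) + T = (1 + 2*(-1256)²) - 2779824 = (1 + 2*1577536) - 2779824 = (1 + 3155072) - 2779824 = 3155073 - 2779824 = 375249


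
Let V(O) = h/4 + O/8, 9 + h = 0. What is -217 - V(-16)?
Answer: -851/4 ≈ -212.75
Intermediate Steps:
h = -9 (h = -9 + 0 = -9)
V(O) = -9/4 + O/8
-217 - V(-16) = -217 - (-9/4 + (1/8)*(-16)) = -217 - (-9/4 - 2) = -217 - 1*(-17/4) = -217 + 17/4 = -851/4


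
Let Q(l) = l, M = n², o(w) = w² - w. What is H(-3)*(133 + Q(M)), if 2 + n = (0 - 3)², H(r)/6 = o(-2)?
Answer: 6552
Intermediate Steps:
H(r) = 36 (H(r) = 6*(-2*(-1 - 2)) = 6*(-2*(-3)) = 6*6 = 36)
n = 7 (n = -2 + (0 - 3)² = -2 + (-3)² = -2 + 9 = 7)
M = 49 (M = 7² = 49)
H(-3)*(133 + Q(M)) = 36*(133 + 49) = 36*182 = 6552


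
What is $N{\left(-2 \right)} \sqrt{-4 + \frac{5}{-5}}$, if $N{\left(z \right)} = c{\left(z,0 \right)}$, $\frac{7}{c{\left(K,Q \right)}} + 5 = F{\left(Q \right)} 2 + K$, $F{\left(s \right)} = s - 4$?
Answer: $- \frac{7 i \sqrt{5}}{15} \approx - 1.0435 i$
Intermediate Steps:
$F{\left(s \right)} = -4 + s$
$c{\left(K,Q \right)} = \frac{7}{-13 + K + 2 Q}$ ($c{\left(K,Q \right)} = \frac{7}{-5 + \left(\left(-4 + Q\right) 2 + K\right)} = \frac{7}{-5 + \left(\left(-8 + 2 Q\right) + K\right)} = \frac{7}{-5 + \left(-8 + K + 2 Q\right)} = \frac{7}{-13 + K + 2 Q}$)
$N{\left(z \right)} = \frac{7}{-13 + z}$ ($N{\left(z \right)} = \frac{7}{-13 + z + 2 \cdot 0} = \frac{7}{-13 + z + 0} = \frac{7}{-13 + z}$)
$N{\left(-2 \right)} \sqrt{-4 + \frac{5}{-5}} = \frac{7}{-13 - 2} \sqrt{-4 + \frac{5}{-5}} = \frac{7}{-15} \sqrt{-4 + 5 \left(- \frac{1}{5}\right)} = 7 \left(- \frac{1}{15}\right) \sqrt{-4 - 1} = - \frac{7 \sqrt{-5}}{15} = - \frac{7 i \sqrt{5}}{15}$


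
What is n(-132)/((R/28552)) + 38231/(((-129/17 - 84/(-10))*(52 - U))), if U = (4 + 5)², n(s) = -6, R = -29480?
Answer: -11932055561/7373685 ≈ -1618.2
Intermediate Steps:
U = 81 (U = 9² = 81)
n(-132)/((R/28552)) + 38231/(((-129/17 - 84/(-10))*(52 - U))) = -6/((-29480/28552)) + 38231/(((-129/17 - 84/(-10))*(52 - 1*81))) = -6/((-29480*1/28552)) + 38231/(((-129*1/17 - 84*(-⅒))*(52 - 81))) = -6/(-3685/3569) + 38231/(((-129/17 + 42/5)*(-29))) = -6*(-3569/3685) + 38231/(((69/85)*(-29))) = 21414/3685 + 38231/(-2001/85) = 21414/3685 + 38231*(-85/2001) = 21414/3685 - 3249635/2001 = -11932055561/7373685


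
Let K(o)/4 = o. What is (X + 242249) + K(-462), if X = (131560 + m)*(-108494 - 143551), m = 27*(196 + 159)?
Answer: -35574651124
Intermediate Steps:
m = 9585 (m = 27*355 = 9585)
K(o) = 4*o
X = -35574891525 (X = (131560 + 9585)*(-108494 - 143551) = 141145*(-252045) = -35574891525)
(X + 242249) + K(-462) = (-35574891525 + 242249) + 4*(-462) = -35574649276 - 1848 = -35574651124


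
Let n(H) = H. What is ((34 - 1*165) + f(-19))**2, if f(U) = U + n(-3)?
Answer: 23409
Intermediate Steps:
f(U) = -3 + U (f(U) = U - 3 = -3 + U)
((34 - 1*165) + f(-19))**2 = ((34 - 1*165) + (-3 - 19))**2 = ((34 - 165) - 22)**2 = (-131 - 22)**2 = (-153)**2 = 23409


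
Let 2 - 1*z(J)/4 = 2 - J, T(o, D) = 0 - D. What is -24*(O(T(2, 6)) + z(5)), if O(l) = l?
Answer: -336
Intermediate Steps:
T(o, D) = -D
z(J) = 4*J (z(J) = 8 - 4*(2 - J) = 8 + (-8 + 4*J) = 4*J)
-24*(O(T(2, 6)) + z(5)) = -24*(-1*6 + 4*5) = -24*(-6 + 20) = -24*14 = -336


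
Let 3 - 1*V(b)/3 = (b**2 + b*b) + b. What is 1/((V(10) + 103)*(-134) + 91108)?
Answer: 1/160520 ≈ 6.2298e-6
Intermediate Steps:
V(b) = 9 - 6*b**2 - 3*b (V(b) = 9 - 3*((b**2 + b*b) + b) = 9 - 3*((b**2 + b**2) + b) = 9 - 3*(2*b**2 + b) = 9 - 3*(b + 2*b**2) = 9 + (-6*b**2 - 3*b) = 9 - 6*b**2 - 3*b)
1/((V(10) + 103)*(-134) + 91108) = 1/(((9 - 6*10**2 - 3*10) + 103)*(-134) + 91108) = 1/(((9 - 6*100 - 30) + 103)*(-134) + 91108) = 1/(((9 - 600 - 30) + 103)*(-134) + 91108) = 1/((-621 + 103)*(-134) + 91108) = 1/(-518*(-134) + 91108) = 1/(69412 + 91108) = 1/160520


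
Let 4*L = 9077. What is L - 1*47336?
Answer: -180267/4 ≈ -45067.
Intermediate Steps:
L = 9077/4 (L = (¼)*9077 = 9077/4 ≈ 2269.3)
L - 1*47336 = 9077/4 - 1*47336 = 9077/4 - 47336 = -180267/4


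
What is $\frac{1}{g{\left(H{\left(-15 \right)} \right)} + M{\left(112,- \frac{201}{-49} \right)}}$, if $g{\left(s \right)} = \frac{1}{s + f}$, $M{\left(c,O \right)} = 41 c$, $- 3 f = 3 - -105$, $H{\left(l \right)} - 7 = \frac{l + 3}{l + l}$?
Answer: $\frac{143}{656651} \approx 0.00021777$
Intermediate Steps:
$H{\left(l \right)} = 7 + \frac{3 + l}{2 l}$ ($H{\left(l \right)} = 7 + \frac{l + 3}{l + l} = 7 + \frac{3 + l}{2 l}$)
$f = -36$ ($f = - \frac{3 - -105}{3} = - \frac{3 + 105}{3} = \left(- \frac{1}{3}\right) 108 = -36$)
$g{\left(s \right)} = \frac{1}{-36 + s}$ ($g{\left(s \right)} = \frac{1}{s - 36} = \frac{1}{-36 + s}$)
$\frac{1}{g{\left(H{\left(-15 \right)} \right)} + M{\left(112,- \frac{201}{-49} \right)}} = \frac{1}{\frac{1}{-36 + \frac{3 \left(1 + 5 \left(-15\right)\right)}{2 \left(-15\right)}} + 41 \cdot 112} = \frac{1}{\frac{1}{-36 + \frac{3}{2} \left(- \frac{1}{15}\right) \left(1 - 75\right)} + 4592} = \frac{1}{\frac{1}{-36 + \frac{3}{2} \left(- \frac{1}{15}\right) \left(-74\right)} + 4592} = \frac{1}{\frac{1}{-36 + \frac{37}{5}} + 4592} = \frac{1}{\frac{1}{- \frac{143}{5}} + 4592} = \frac{1}{- \frac{5}{143} + 4592} = \frac{1}{\frac{656651}{143}} = \frac{143}{656651}$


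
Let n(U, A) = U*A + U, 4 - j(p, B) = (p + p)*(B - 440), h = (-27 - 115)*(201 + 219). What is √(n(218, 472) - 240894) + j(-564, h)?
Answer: -67770236 + 166*I*√5 ≈ -6.777e+7 + 371.19*I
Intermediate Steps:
h = -59640 (h = -142*420 = -59640)
j(p, B) = 4 - 2*p*(-440 + B) (j(p, B) = 4 - (p + p)*(B - 440) = 4 - 2*p*(-440 + B))
n(U, A) = U + A*U (n(U, A) = A*U + U = U + A*U)
√(n(218, 472) - 240894) + j(-564, h) = √(218*(1 + 472) - 240894) + (4 + 880*(-564) - 2*(-59640)*(-564)) = √(218*473 - 240894) + (4 - 496320 - 67273920) = √(103114 - 240894) - 67770236 = √(-137780) - 67770236 = 166*I*√5 - 67770236 = -67770236 + 166*I*√5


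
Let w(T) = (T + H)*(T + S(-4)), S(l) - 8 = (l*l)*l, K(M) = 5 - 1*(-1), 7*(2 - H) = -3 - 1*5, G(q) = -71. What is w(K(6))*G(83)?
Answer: 227200/7 ≈ 32457.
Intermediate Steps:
H = 22/7 (H = 2 - (-3 - 1*5)/7 = 2 - (-3 - 5)/7 = 2 - ⅐*(-8) = 2 + 8/7 = 22/7 ≈ 3.1429)
K(M) = 6 (K(M) = 5 + 1 = 6)
S(l) = 8 + l³ (S(l) = 8 + (l*l)*l = 8 + l²*l = 8 + l³)
w(T) = (-56 + T)*(22/7 + T) (w(T) = (T + 22/7)*(T + (8 + (-4)³)) = (22/7 + T)*(T + (8 - 64)) = (22/7 + T)*(T - 56) = (22/7 + T)*(-56 + T) = (-56 + T)*(22/7 + T))
w(K(6))*G(83) = (-176 + 6² - 370/7*6)*(-71) = (-176 + 36 - 2220/7)*(-71) = -3200/7*(-71) = 227200/7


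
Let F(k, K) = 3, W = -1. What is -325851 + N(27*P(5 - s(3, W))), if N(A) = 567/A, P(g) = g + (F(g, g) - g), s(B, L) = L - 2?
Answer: -325844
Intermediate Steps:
s(B, L) = -2 + L
P(g) = 3 (P(g) = g + (3 - g) = 3)
-325851 + N(27*P(5 - s(3, W))) = -325851 + 567/((27*3)) = -325851 + 567/81 = -325851 + 567*(1/81) = -325851 + 7 = -325844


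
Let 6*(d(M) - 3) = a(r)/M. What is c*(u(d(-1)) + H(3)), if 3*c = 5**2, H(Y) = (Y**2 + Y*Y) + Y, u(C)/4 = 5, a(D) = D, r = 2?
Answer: 1025/3 ≈ 341.67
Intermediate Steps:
d(M) = 3 + 1/(3*M) (d(M) = 3 + (2/M)/6 = 3 + 1/(3*M))
u(C) = 20 (u(C) = 4*5 = 20)
H(Y) = Y + 2*Y**2 (H(Y) = (Y**2 + Y**2) + Y = 2*Y**2 + Y = Y + 2*Y**2)
c = 25/3 (c = (1/3)*5**2 = (1/3)*25 = 25/3 ≈ 8.3333)
c*(u(d(-1)) + H(3)) = 25*(20 + 3*(1 + 2*3))/3 = 25*(20 + 3*(1 + 6))/3 = 25*(20 + 3*7)/3 = 25*(20 + 21)/3 = (25/3)*41 = 1025/3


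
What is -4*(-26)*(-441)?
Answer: -45864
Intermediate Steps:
-4*(-26)*(-441) = 104*(-441) = -45864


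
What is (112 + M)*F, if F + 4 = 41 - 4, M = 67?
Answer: 5907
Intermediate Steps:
F = 33 (F = -4 + (41 - 4) = -4 + 37 = 33)
(112 + M)*F = (112 + 67)*33 = 179*33 = 5907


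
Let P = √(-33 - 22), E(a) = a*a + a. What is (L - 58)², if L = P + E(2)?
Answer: (-52 + I*√55)² ≈ 2649.0 - 771.28*I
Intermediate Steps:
E(a) = a + a² (E(a) = a² + a = a + a²)
P = I*√55 (P = √(-55) = I*√55 ≈ 7.4162*I)
L = 6 + I*√55 (L = I*√55 + 2*(1 + 2) = I*√55 + 2*3 = I*√55 + 6 = 6 + I*√55 ≈ 6.0 + 7.4162*I)
(L - 58)² = ((6 + I*√55) - 58)² = (-52 + I*√55)²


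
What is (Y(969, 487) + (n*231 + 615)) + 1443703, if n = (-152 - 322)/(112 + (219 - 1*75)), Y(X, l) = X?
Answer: 184941989/128 ≈ 1.4449e+6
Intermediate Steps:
n = -237/128 (n = -474/(112 + (219 - 75)) = -474/(112 + 144) = -474/256 = -474*1/256 = -237/128 ≈ -1.8516)
(Y(969, 487) + (n*231 + 615)) + 1443703 = (969 + (-237/128*231 + 615)) + 1443703 = (969 + (-54747/128 + 615)) + 1443703 = (969 + 23973/128) + 1443703 = 148005/128 + 1443703 = 184941989/128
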